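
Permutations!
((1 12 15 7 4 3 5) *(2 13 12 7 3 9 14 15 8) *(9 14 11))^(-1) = (1 5 3 15 14 4 7)(2 8 12 13)(9 11)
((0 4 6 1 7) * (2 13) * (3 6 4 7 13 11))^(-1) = (0 7)(1 6 3 11 2 13)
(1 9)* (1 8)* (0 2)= (0 2)(1 9 8)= [2, 9, 0, 3, 4, 5, 6, 7, 1, 8]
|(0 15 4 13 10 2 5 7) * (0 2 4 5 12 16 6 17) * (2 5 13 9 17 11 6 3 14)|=|(0 15 13 10 4 9 17)(2 12 16 3 14)(5 7)(6 11)|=70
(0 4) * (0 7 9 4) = (4 7 9) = [0, 1, 2, 3, 7, 5, 6, 9, 8, 4]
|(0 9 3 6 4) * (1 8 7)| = |(0 9 3 6 4)(1 8 7)| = 15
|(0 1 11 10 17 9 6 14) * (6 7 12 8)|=|(0 1 11 10 17 9 7 12 8 6 14)|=11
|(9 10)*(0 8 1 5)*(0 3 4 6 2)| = |(0 8 1 5 3 4 6 2)(9 10)| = 8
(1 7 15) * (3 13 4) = (1 7 15)(3 13 4) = [0, 7, 2, 13, 3, 5, 6, 15, 8, 9, 10, 11, 12, 4, 14, 1]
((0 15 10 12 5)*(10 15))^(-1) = (15)(0 5 12 10)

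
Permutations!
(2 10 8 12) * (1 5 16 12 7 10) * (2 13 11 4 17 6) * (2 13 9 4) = (1 5 16 12 9 4 17 6 13 11 2)(7 10 8) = [0, 5, 1, 3, 17, 16, 13, 10, 7, 4, 8, 2, 9, 11, 14, 15, 12, 6]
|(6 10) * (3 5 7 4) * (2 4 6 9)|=|(2 4 3 5 7 6 10 9)|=8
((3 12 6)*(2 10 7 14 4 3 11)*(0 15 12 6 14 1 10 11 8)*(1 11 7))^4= (0 4)(2 7 11)(3 15)(6 12)(8 14)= ((0 15 12 14 4 3 6 8)(1 10)(2 7 11))^4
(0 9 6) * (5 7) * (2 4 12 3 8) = (0 9 6)(2 4 12 3 8)(5 7) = [9, 1, 4, 8, 12, 7, 0, 5, 2, 6, 10, 11, 3]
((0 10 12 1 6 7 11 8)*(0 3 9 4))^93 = ((0 10 12 1 6 7 11 8 3 9 4))^93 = (0 7 4 6 9 1 3 12 8 10 11)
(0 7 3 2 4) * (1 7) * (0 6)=(0 1 7 3 2 4 6)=[1, 7, 4, 2, 6, 5, 0, 3]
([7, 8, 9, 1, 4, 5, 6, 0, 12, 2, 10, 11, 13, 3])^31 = [7, 8, 9, 1, 4, 5, 6, 0, 12, 2, 10, 11, 13, 3]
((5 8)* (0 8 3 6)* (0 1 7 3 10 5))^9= ((0 8)(1 7 3 6)(5 10))^9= (0 8)(1 7 3 6)(5 10)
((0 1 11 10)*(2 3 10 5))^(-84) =((0 1 11 5 2 3 10))^(-84) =(11)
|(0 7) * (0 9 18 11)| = |(0 7 9 18 11)| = 5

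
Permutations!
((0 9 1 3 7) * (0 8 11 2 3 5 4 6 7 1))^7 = ((0 9)(1 5 4 6 7 8 11 2 3))^7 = (0 9)(1 2 8 6 5 3 11 7 4)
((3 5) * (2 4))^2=((2 4)(3 5))^2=(5)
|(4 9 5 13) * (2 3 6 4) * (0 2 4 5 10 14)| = 10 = |(0 2 3 6 5 13 4 9 10 14)|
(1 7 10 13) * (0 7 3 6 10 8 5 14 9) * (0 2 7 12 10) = (0 12 10 13 1 3 6)(2 7 8 5 14 9) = [12, 3, 7, 6, 4, 14, 0, 8, 5, 2, 13, 11, 10, 1, 9]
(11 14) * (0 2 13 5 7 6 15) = (0 2 13 5 7 6 15)(11 14) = [2, 1, 13, 3, 4, 7, 15, 6, 8, 9, 10, 14, 12, 5, 11, 0]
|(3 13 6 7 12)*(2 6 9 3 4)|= 15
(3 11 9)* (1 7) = (1 7)(3 11 9) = [0, 7, 2, 11, 4, 5, 6, 1, 8, 3, 10, 9]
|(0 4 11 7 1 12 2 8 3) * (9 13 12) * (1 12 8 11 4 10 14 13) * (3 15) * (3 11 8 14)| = |(0 10 3)(1 9)(2 8 15 11 7 12)(13 14)| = 6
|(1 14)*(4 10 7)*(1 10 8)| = |(1 14 10 7 4 8)| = 6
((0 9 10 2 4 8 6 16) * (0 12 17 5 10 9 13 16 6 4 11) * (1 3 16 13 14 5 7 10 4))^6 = ((0 14 5 4 8 1 3 16 12 17 7 10 2 11))^6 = (0 3 2 8 7 5 12)(1 10 4 17 14 16 11)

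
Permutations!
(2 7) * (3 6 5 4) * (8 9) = [0, 1, 7, 6, 3, 4, 5, 2, 9, 8] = (2 7)(3 6 5 4)(8 9)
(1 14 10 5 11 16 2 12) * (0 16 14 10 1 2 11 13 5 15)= (0 16 11 14 1 10 15)(2 12)(5 13)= [16, 10, 12, 3, 4, 13, 6, 7, 8, 9, 15, 14, 2, 5, 1, 0, 11]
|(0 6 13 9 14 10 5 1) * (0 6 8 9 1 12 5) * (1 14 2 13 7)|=42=|(0 8 9 2 13 14 10)(1 6 7)(5 12)|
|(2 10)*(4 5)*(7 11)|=2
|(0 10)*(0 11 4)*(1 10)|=5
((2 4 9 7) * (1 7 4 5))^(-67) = ((1 7 2 5)(4 9))^(-67) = (1 7 2 5)(4 9)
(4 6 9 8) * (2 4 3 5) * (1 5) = (1 5 2 4 6 9 8 3) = [0, 5, 4, 1, 6, 2, 9, 7, 3, 8]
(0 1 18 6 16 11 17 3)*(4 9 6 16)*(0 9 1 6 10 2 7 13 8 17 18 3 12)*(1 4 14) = (0 6 14 1 3 9 10 2 7 13 8 17 12)(11 18 16) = [6, 3, 7, 9, 4, 5, 14, 13, 17, 10, 2, 18, 0, 8, 1, 15, 11, 12, 16]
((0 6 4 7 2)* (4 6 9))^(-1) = (0 2 7 4 9)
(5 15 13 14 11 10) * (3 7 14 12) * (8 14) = (3 7 8 14 11 10 5 15 13 12) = [0, 1, 2, 7, 4, 15, 6, 8, 14, 9, 5, 10, 3, 12, 11, 13]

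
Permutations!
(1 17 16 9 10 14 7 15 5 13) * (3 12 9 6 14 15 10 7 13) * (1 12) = (1 17 16 6 14 13 12 9 7 10 15 5 3) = [0, 17, 2, 1, 4, 3, 14, 10, 8, 7, 15, 11, 9, 12, 13, 5, 6, 16]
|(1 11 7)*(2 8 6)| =|(1 11 7)(2 8 6)| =3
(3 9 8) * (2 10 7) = (2 10 7)(3 9 8) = [0, 1, 10, 9, 4, 5, 6, 2, 3, 8, 7]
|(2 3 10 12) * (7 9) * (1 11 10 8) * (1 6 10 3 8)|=30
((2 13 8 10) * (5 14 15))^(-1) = (2 10 8 13)(5 15 14)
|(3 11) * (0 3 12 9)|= 5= |(0 3 11 12 9)|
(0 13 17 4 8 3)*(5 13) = (0 5 13 17 4 8 3) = [5, 1, 2, 0, 8, 13, 6, 7, 3, 9, 10, 11, 12, 17, 14, 15, 16, 4]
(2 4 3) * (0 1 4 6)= (0 1 4 3 2 6)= [1, 4, 6, 2, 3, 5, 0]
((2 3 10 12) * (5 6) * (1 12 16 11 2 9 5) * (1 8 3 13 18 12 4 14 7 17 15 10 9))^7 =(1 16 4 11 14 2 7 13 17 18 15 12 10)(3 5 8 9 6)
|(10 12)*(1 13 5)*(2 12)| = 3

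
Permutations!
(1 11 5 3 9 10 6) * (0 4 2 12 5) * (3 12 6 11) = [4, 3, 6, 9, 2, 12, 1, 7, 8, 10, 11, 0, 5] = (0 4 2 6 1 3 9 10 11)(5 12)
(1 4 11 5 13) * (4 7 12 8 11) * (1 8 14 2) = (1 7 12 14 2)(5 13 8 11) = [0, 7, 1, 3, 4, 13, 6, 12, 11, 9, 10, 5, 14, 8, 2]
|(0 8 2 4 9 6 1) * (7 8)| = 8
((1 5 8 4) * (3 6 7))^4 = (8)(3 6 7)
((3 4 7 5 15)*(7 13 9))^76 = (3 15 5 7 9 13 4)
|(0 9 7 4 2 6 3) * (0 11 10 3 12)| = |(0 9 7 4 2 6 12)(3 11 10)| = 21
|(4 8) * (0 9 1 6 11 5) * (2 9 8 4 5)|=15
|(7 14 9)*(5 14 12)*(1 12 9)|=|(1 12 5 14)(7 9)|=4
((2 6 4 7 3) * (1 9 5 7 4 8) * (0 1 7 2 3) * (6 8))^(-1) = (0 7 8 2 5 9 1)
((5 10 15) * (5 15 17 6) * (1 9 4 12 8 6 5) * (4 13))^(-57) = ((1 9 13 4 12 8 6)(5 10 17))^(-57) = (17)(1 6 8 12 4 13 9)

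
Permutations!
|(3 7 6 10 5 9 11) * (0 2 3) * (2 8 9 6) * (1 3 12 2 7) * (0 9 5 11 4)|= |(0 8 5 6 10 11 9 4)(1 3)(2 12)|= 8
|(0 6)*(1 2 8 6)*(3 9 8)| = |(0 1 2 3 9 8 6)| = 7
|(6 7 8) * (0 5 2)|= |(0 5 2)(6 7 8)|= 3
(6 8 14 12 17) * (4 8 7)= (4 8 14 12 17 6 7)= [0, 1, 2, 3, 8, 5, 7, 4, 14, 9, 10, 11, 17, 13, 12, 15, 16, 6]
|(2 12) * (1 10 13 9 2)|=|(1 10 13 9 2 12)|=6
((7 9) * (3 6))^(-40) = ((3 6)(7 9))^(-40) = (9)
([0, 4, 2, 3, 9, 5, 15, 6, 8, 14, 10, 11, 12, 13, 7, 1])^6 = [0, 15, 2, 3, 1, 5, 7, 14, 8, 4, 10, 11, 12, 13, 9, 6]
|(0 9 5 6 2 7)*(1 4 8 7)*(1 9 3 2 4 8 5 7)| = 30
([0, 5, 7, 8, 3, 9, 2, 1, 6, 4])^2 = [0, 9, 1, 6, 8, 4, 7, 5, 2, 3]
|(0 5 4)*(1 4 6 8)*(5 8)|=4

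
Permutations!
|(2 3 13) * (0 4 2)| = 5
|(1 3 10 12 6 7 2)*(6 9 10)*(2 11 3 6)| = |(1 6 7 11 3 2)(9 10 12)| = 6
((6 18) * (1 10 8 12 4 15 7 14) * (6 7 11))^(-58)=((1 10 8 12 4 15 11 6 18 7 14))^(-58)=(1 18 15 8 14 6 4 10 7 11 12)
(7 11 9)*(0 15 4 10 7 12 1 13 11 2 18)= [15, 13, 18, 3, 10, 5, 6, 2, 8, 12, 7, 9, 1, 11, 14, 4, 16, 17, 0]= (0 15 4 10 7 2 18)(1 13 11 9 12)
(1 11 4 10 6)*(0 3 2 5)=(0 3 2 5)(1 11 4 10 6)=[3, 11, 5, 2, 10, 0, 1, 7, 8, 9, 6, 4]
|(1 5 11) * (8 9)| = |(1 5 11)(8 9)| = 6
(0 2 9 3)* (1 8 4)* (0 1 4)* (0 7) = (0 2 9 3 1 8 7) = [2, 8, 9, 1, 4, 5, 6, 0, 7, 3]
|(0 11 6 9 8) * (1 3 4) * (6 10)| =|(0 11 10 6 9 8)(1 3 4)| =6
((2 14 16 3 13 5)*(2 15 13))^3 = ((2 14 16 3)(5 15 13))^3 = (2 3 16 14)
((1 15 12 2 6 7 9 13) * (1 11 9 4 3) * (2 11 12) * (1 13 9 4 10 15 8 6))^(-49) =((1 8 6 7 10 15 2)(3 13 12 11 4))^(-49) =(15)(3 13 12 11 4)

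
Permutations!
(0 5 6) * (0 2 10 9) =(0 5 6 2 10 9) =[5, 1, 10, 3, 4, 6, 2, 7, 8, 0, 9]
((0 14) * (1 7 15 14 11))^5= (0 14 15 7 1 11)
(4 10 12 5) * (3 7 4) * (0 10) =(0 10 12 5 3 7 4) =[10, 1, 2, 7, 0, 3, 6, 4, 8, 9, 12, 11, 5]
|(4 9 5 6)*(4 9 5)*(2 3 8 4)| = 7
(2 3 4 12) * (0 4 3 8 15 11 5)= [4, 1, 8, 3, 12, 0, 6, 7, 15, 9, 10, 5, 2, 13, 14, 11]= (0 4 12 2 8 15 11 5)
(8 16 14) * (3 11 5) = [0, 1, 2, 11, 4, 3, 6, 7, 16, 9, 10, 5, 12, 13, 8, 15, 14] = (3 11 5)(8 16 14)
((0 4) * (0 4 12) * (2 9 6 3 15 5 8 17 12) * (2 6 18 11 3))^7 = (0 15 2 8 18 12 3 6 5 9 17 11)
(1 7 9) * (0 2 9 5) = (0 2 9 1 7 5) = [2, 7, 9, 3, 4, 0, 6, 5, 8, 1]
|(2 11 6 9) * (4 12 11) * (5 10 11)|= 8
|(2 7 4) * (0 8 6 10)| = |(0 8 6 10)(2 7 4)| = 12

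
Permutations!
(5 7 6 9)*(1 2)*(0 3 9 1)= (0 3 9 5 7 6 1 2)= [3, 2, 0, 9, 4, 7, 1, 6, 8, 5]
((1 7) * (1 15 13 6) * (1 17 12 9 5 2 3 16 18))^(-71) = (1 9 7 5 15 2 13 3 6 16 17 18 12)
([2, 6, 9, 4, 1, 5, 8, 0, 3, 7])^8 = (9)(1 3 6 4 8)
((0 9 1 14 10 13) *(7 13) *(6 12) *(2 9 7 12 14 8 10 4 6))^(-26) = ((0 7 13)(1 8 10 12 2 9)(4 6 14))^(-26) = (0 7 13)(1 2 10)(4 6 14)(8 9 12)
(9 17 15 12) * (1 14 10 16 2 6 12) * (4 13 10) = (1 14 4 13 10 16 2 6 12 9 17 15) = [0, 14, 6, 3, 13, 5, 12, 7, 8, 17, 16, 11, 9, 10, 4, 1, 2, 15]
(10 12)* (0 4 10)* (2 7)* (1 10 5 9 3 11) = (0 4 5 9 3 11 1 10 12)(2 7) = [4, 10, 7, 11, 5, 9, 6, 2, 8, 3, 12, 1, 0]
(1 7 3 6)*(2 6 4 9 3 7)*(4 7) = (1 2 6)(3 7 4 9) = [0, 2, 6, 7, 9, 5, 1, 4, 8, 3]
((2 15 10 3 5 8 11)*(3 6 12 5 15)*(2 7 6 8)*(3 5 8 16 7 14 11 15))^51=((2 5)(6 12 8 15 10 16 7)(11 14))^51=(2 5)(6 8 10 7 12 15 16)(11 14)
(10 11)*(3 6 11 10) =[0, 1, 2, 6, 4, 5, 11, 7, 8, 9, 10, 3] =(3 6 11)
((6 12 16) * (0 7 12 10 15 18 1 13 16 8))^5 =((0 7 12 8)(1 13 16 6 10 15 18))^5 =(0 7 12 8)(1 15 6 13 18 10 16)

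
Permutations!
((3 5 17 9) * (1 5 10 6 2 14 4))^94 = ((1 5 17 9 3 10 6 2 14 4))^94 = (1 3 14 17 6)(2 5 10 4 9)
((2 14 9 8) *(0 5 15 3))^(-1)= (0 3 15 5)(2 8 9 14)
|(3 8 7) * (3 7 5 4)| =4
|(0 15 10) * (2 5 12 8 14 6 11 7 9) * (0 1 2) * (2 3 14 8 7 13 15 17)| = 56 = |(0 17 2 5 12 7 9)(1 3 14 6 11 13 15 10)|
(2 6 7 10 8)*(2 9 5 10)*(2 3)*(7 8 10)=(10)(2 6 8 9 5 7 3)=[0, 1, 6, 2, 4, 7, 8, 3, 9, 5, 10]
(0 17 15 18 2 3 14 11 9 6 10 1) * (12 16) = [17, 0, 3, 14, 4, 5, 10, 7, 8, 6, 1, 9, 16, 13, 11, 18, 12, 15, 2] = (0 17 15 18 2 3 14 11 9 6 10 1)(12 16)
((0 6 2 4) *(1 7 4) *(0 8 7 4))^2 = ((0 6 2 1 4 8 7))^2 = (0 2 4 7 6 1 8)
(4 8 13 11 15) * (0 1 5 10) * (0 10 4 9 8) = (0 1 5 4)(8 13 11 15 9) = [1, 5, 2, 3, 0, 4, 6, 7, 13, 8, 10, 15, 12, 11, 14, 9]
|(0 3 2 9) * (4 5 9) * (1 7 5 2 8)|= 14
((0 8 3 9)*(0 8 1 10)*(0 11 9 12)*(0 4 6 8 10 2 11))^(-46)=((0 1 2 11 9 10)(3 12 4 6 8))^(-46)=(0 2 9)(1 11 10)(3 8 6 4 12)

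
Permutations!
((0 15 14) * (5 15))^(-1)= ((0 5 15 14))^(-1)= (0 14 15 5)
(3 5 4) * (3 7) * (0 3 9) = (0 3 5 4 7 9) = [3, 1, 2, 5, 7, 4, 6, 9, 8, 0]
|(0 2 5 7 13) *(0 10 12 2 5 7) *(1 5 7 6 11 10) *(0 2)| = |(0 7 13 1 5 2 6 11 10 12)| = 10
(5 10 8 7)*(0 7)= [7, 1, 2, 3, 4, 10, 6, 5, 0, 9, 8]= (0 7 5 10 8)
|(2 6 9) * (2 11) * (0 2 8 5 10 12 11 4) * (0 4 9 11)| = |(0 2 6 11 8 5 10 12)| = 8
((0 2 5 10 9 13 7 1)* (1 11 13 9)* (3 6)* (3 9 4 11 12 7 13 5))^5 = ((13)(0 2 3 6 9 4 11 5 10 1)(7 12))^5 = (13)(0 4)(1 9)(2 11)(3 5)(6 10)(7 12)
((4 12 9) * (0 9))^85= (0 9 4 12)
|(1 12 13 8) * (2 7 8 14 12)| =|(1 2 7 8)(12 13 14)| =12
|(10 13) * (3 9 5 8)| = |(3 9 5 8)(10 13)| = 4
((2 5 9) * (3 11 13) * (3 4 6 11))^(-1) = (2 9 5)(4 13 11 6)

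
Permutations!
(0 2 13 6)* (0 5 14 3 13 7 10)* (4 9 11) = (0 2 7 10)(3 13 6 5 14)(4 9 11) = [2, 1, 7, 13, 9, 14, 5, 10, 8, 11, 0, 4, 12, 6, 3]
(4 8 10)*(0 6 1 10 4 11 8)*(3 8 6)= (0 3 8 4)(1 10 11 6)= [3, 10, 2, 8, 0, 5, 1, 7, 4, 9, 11, 6]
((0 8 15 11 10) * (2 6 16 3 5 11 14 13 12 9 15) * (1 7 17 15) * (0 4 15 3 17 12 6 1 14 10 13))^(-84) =((0 8 2 1 7 12 9 14)(3 5 11 13 6 16 17)(4 15 10))^(-84) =(17)(0 7)(1 14)(2 9)(8 12)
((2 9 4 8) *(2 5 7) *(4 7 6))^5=(2 7 9)(4 8 5 6)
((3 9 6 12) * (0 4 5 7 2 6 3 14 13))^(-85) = ((0 4 5 7 2 6 12 14 13)(3 9))^(-85) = (0 6 4 12 5 14 7 13 2)(3 9)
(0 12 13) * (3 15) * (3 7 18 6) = (0 12 13)(3 15 7 18 6) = [12, 1, 2, 15, 4, 5, 3, 18, 8, 9, 10, 11, 13, 0, 14, 7, 16, 17, 6]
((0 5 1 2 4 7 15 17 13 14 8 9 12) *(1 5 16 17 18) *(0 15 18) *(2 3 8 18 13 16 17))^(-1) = (0 15 12 9 8 3 1 18 14 13 7 4 2 16 17)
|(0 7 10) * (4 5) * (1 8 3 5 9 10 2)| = 10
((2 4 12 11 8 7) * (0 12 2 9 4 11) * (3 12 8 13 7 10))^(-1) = ((0 8 10 3 12)(2 11 13 7 9 4))^(-1) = (0 12 3 10 8)(2 4 9 7 13 11)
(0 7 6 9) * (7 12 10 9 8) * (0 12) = [0, 1, 2, 3, 4, 5, 8, 6, 7, 12, 9, 11, 10] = (6 8 7)(9 12 10)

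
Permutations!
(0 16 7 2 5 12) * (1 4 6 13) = [16, 4, 5, 3, 6, 12, 13, 2, 8, 9, 10, 11, 0, 1, 14, 15, 7] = (0 16 7 2 5 12)(1 4 6 13)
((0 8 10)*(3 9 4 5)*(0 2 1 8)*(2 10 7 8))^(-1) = ((10)(1 2)(3 9 4 5)(7 8))^(-1) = (10)(1 2)(3 5 4 9)(7 8)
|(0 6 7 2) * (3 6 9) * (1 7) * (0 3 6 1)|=12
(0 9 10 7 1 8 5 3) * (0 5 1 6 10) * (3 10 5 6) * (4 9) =(0 4 9)(1 8)(3 6 5 10 7) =[4, 8, 2, 6, 9, 10, 5, 3, 1, 0, 7]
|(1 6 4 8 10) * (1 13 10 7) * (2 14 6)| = |(1 2 14 6 4 8 7)(10 13)| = 14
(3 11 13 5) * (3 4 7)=(3 11 13 5 4 7)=[0, 1, 2, 11, 7, 4, 6, 3, 8, 9, 10, 13, 12, 5]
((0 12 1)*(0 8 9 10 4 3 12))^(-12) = (1 9 4 12 8 10 3)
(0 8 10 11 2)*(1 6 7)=(0 8 10 11 2)(1 6 7)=[8, 6, 0, 3, 4, 5, 7, 1, 10, 9, 11, 2]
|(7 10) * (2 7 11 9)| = |(2 7 10 11 9)| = 5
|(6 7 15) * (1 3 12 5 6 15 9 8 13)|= |(15)(1 3 12 5 6 7 9 8 13)|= 9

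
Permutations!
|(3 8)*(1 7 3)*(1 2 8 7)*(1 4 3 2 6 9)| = |(1 4 3 7 2 8 6 9)| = 8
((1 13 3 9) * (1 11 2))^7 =(1 13 3 9 11 2)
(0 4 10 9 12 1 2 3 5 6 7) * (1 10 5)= [4, 2, 3, 1, 5, 6, 7, 0, 8, 12, 9, 11, 10]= (0 4 5 6 7)(1 2 3)(9 12 10)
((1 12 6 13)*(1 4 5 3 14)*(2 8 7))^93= ((1 12 6 13 4 5 3 14)(2 8 7))^93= (1 5 6 14 4 12 3 13)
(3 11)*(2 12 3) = (2 12 3 11) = [0, 1, 12, 11, 4, 5, 6, 7, 8, 9, 10, 2, 3]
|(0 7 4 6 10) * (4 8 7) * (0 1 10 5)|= 4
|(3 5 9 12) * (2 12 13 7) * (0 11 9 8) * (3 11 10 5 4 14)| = 12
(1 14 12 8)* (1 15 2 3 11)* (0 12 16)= (0 12 8 15 2 3 11 1 14 16)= [12, 14, 3, 11, 4, 5, 6, 7, 15, 9, 10, 1, 8, 13, 16, 2, 0]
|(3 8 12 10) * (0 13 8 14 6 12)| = 15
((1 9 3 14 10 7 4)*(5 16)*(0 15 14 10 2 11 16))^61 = ((0 15 14 2 11 16 5)(1 9 3 10 7 4))^61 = (0 16 2 15 5 11 14)(1 9 3 10 7 4)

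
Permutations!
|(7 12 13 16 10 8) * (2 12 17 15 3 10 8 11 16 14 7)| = 12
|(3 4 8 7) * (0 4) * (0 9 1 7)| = 12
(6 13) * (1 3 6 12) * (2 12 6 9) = (1 3 9 2 12)(6 13) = [0, 3, 12, 9, 4, 5, 13, 7, 8, 2, 10, 11, 1, 6]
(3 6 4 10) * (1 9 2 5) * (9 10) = (1 10 3 6 4 9 2 5) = [0, 10, 5, 6, 9, 1, 4, 7, 8, 2, 3]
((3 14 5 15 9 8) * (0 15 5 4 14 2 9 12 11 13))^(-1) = (0 13 11 12 15)(2 3 8 9)(4 14) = ((0 15 12 11 13)(2 9 8 3)(4 14))^(-1)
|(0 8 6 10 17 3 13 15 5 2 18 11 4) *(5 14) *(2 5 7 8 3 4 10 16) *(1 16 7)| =39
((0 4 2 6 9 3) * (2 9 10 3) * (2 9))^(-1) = (0 3 10 6 2 4)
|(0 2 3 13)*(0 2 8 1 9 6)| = |(0 8 1 9 6)(2 3 13)| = 15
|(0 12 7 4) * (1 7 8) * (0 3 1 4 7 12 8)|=|(0 8 4 3 1 12)|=6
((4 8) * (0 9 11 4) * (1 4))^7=(0 9 11 1 4 8)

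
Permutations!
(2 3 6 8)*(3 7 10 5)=(2 7 10 5 3 6 8)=[0, 1, 7, 6, 4, 3, 8, 10, 2, 9, 5]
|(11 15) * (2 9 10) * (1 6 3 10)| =6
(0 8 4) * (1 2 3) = (0 8 4)(1 2 3) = [8, 2, 3, 1, 0, 5, 6, 7, 4]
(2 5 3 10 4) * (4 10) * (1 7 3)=(10)(1 7 3 4 2 5)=[0, 7, 5, 4, 2, 1, 6, 3, 8, 9, 10]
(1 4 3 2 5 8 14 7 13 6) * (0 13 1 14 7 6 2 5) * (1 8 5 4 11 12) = (0 13 2)(1 11 12)(3 4)(6 14)(7 8) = [13, 11, 0, 4, 3, 5, 14, 8, 7, 9, 10, 12, 1, 2, 6]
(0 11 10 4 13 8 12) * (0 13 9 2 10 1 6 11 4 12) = (0 4 9 2 10 12 13 8)(1 6 11) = [4, 6, 10, 3, 9, 5, 11, 7, 0, 2, 12, 1, 13, 8]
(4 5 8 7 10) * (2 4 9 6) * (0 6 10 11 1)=(0 6 2 4 5 8 7 11 1)(9 10)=[6, 0, 4, 3, 5, 8, 2, 11, 7, 10, 9, 1]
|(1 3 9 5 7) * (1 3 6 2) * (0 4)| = 12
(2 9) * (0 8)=[8, 1, 9, 3, 4, 5, 6, 7, 0, 2]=(0 8)(2 9)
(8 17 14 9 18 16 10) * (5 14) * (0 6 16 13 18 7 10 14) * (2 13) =(0 6 16 14 9 7 10 8 17 5)(2 13 18) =[6, 1, 13, 3, 4, 0, 16, 10, 17, 7, 8, 11, 12, 18, 9, 15, 14, 5, 2]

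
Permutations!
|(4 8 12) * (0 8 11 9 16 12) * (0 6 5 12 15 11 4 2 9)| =10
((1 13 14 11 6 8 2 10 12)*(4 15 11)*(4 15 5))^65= (1 6)(2 14)(4 5)(8 13)(10 15)(11 12)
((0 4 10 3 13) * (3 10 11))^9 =(0 13 3 11 4)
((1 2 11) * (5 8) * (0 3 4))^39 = (11)(5 8)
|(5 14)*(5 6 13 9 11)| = 6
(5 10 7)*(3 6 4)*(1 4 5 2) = (1 4 3 6 5 10 7 2) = [0, 4, 1, 6, 3, 10, 5, 2, 8, 9, 7]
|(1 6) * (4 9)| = 2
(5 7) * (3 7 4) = [0, 1, 2, 7, 3, 4, 6, 5] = (3 7 5 4)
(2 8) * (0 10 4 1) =(0 10 4 1)(2 8) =[10, 0, 8, 3, 1, 5, 6, 7, 2, 9, 4]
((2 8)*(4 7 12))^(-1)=((2 8)(4 7 12))^(-1)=(2 8)(4 12 7)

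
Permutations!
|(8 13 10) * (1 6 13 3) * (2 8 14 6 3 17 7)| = |(1 3)(2 8 17 7)(6 13 10 14)| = 4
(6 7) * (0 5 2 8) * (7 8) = (0 5 2 7 6 8) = [5, 1, 7, 3, 4, 2, 8, 6, 0]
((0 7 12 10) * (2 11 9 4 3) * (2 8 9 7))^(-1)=((0 2 11 7 12 10)(3 8 9 4))^(-1)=(0 10 12 7 11 2)(3 4 9 8)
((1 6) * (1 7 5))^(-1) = ((1 6 7 5))^(-1) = (1 5 7 6)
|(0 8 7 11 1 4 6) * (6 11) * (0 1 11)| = |(11)(0 8 7 6 1 4)| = 6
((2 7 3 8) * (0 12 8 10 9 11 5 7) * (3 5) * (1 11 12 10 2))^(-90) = ((0 10 9 12 8 1 11 3 2)(5 7))^(-90) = (12)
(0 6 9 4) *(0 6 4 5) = [4, 1, 2, 3, 6, 0, 9, 7, 8, 5] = (0 4 6 9 5)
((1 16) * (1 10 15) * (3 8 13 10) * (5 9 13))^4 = ((1 16 3 8 5 9 13 10 15))^4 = (1 5 15 8 10 3 13 16 9)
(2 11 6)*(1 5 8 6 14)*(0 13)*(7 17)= [13, 5, 11, 3, 4, 8, 2, 17, 6, 9, 10, 14, 12, 0, 1, 15, 16, 7]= (0 13)(1 5 8 6 2 11 14)(7 17)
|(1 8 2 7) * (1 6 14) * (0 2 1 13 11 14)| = |(0 2 7 6)(1 8)(11 14 13)| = 12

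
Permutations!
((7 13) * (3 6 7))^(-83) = ((3 6 7 13))^(-83) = (3 6 7 13)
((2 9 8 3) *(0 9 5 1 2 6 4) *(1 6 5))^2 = ((0 9 8 3 5 6 4)(1 2))^2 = (0 8 5 4 9 3 6)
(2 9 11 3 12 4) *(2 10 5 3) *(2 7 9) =(3 12 4 10 5)(7 9 11) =[0, 1, 2, 12, 10, 3, 6, 9, 8, 11, 5, 7, 4]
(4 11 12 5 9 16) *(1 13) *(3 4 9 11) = (1 13)(3 4)(5 11 12)(9 16) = [0, 13, 2, 4, 3, 11, 6, 7, 8, 16, 10, 12, 5, 1, 14, 15, 9]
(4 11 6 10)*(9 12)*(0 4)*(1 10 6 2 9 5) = (0 4 11 2 9 12 5 1 10) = [4, 10, 9, 3, 11, 1, 6, 7, 8, 12, 0, 2, 5]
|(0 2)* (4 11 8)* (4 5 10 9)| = |(0 2)(4 11 8 5 10 9)| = 6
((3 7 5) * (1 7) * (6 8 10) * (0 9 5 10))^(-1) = ((0 9 5 3 1 7 10 6 8))^(-1) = (0 8 6 10 7 1 3 5 9)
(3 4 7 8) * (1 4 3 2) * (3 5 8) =(1 4 7 3 5 8 2) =[0, 4, 1, 5, 7, 8, 6, 3, 2]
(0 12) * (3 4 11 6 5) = (0 12)(3 4 11 6 5) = [12, 1, 2, 4, 11, 3, 5, 7, 8, 9, 10, 6, 0]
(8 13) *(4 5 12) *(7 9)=(4 5 12)(7 9)(8 13)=[0, 1, 2, 3, 5, 12, 6, 9, 13, 7, 10, 11, 4, 8]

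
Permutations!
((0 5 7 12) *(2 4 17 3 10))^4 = ((0 5 7 12)(2 4 17 3 10))^4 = (2 10 3 17 4)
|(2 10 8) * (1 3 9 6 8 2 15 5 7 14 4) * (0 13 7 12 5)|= |(0 13 7 14 4 1 3 9 6 8 15)(2 10)(5 12)|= 22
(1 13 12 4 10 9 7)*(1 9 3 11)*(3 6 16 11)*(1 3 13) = [0, 1, 2, 13, 10, 5, 16, 9, 8, 7, 6, 3, 4, 12, 14, 15, 11] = (3 13 12 4 10 6 16 11)(7 9)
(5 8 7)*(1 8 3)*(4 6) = (1 8 7 5 3)(4 6) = [0, 8, 2, 1, 6, 3, 4, 5, 7]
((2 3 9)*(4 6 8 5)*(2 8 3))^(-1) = ((3 9 8 5 4 6))^(-1) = (3 6 4 5 8 9)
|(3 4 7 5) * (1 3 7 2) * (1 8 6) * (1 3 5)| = |(1 5 7)(2 8 6 3 4)| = 15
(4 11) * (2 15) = (2 15)(4 11) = [0, 1, 15, 3, 11, 5, 6, 7, 8, 9, 10, 4, 12, 13, 14, 2]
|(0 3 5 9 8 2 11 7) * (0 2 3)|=|(2 11 7)(3 5 9 8)|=12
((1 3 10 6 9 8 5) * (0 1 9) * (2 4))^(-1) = (0 6 10 3 1)(2 4)(5 8 9)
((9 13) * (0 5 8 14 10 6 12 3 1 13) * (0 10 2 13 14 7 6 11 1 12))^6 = ((0 5 8 7 6)(1 14 2 13 9 10 11)(3 12))^6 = (0 5 8 7 6)(1 11 10 9 13 2 14)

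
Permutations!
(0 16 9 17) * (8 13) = (0 16 9 17)(8 13) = [16, 1, 2, 3, 4, 5, 6, 7, 13, 17, 10, 11, 12, 8, 14, 15, 9, 0]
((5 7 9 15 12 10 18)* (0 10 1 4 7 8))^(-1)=(0 8 5 18 10)(1 12 15 9 7 4)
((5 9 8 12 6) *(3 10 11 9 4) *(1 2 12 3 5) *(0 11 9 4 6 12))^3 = (12)(0 5 2 4 1 11 6)(3 8 9 10)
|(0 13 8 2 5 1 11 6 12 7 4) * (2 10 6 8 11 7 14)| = |(0 13 11 8 10 6 12 14 2 5 1 7 4)| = 13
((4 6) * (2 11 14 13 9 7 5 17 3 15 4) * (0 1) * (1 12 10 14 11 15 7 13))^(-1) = ((0 12 10 14 1)(2 15 4 6)(3 7 5 17)(9 13))^(-1) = (0 1 14 10 12)(2 6 4 15)(3 17 5 7)(9 13)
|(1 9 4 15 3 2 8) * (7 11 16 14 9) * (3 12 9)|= 8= |(1 7 11 16 14 3 2 8)(4 15 12 9)|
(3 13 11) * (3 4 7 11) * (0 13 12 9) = (0 13 3 12 9)(4 7 11) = [13, 1, 2, 12, 7, 5, 6, 11, 8, 0, 10, 4, 9, 3]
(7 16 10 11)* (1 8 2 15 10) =[0, 8, 15, 3, 4, 5, 6, 16, 2, 9, 11, 7, 12, 13, 14, 10, 1] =(1 8 2 15 10 11 7 16)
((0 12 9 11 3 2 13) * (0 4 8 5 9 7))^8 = ((0 12 7)(2 13 4 8 5 9 11 3))^8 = (13)(0 7 12)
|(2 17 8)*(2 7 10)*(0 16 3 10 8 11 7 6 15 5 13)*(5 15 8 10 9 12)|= 70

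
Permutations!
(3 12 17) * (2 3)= [0, 1, 3, 12, 4, 5, 6, 7, 8, 9, 10, 11, 17, 13, 14, 15, 16, 2]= (2 3 12 17)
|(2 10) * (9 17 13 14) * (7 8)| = 4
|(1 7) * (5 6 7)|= |(1 5 6 7)|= 4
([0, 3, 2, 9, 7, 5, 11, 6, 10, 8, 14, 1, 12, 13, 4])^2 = [0, 9, 2, 8, 6, 5, 1, 11, 14, 10, 4, 3, 12, 13, 7]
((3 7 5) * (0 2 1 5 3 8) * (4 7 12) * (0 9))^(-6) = (3 4)(7 12)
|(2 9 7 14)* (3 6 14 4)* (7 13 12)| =9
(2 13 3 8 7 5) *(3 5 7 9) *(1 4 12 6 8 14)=(1 4 12 6 8 9 3 14)(2 13 5)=[0, 4, 13, 14, 12, 2, 8, 7, 9, 3, 10, 11, 6, 5, 1]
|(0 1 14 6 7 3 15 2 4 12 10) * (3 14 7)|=11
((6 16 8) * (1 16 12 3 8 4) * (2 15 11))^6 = ((1 16 4)(2 15 11)(3 8 6 12))^6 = (16)(3 6)(8 12)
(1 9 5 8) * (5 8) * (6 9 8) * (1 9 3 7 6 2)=(1 8 9 2)(3 7 6)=[0, 8, 1, 7, 4, 5, 3, 6, 9, 2]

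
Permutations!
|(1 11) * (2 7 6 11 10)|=6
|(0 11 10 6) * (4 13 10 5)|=7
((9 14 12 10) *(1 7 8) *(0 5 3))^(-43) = ((0 5 3)(1 7 8)(9 14 12 10))^(-43) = (0 3 5)(1 8 7)(9 14 12 10)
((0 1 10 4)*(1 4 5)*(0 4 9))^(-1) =((0 9)(1 10 5))^(-1) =(0 9)(1 5 10)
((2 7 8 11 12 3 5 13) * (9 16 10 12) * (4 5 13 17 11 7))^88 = (17) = ((2 4 5 17 11 9 16 10 12 3 13)(7 8))^88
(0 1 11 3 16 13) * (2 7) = (0 1 11 3 16 13)(2 7) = [1, 11, 7, 16, 4, 5, 6, 2, 8, 9, 10, 3, 12, 0, 14, 15, 13]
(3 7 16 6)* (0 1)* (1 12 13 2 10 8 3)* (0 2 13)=[12, 2, 10, 7, 4, 5, 1, 16, 3, 9, 8, 11, 0, 13, 14, 15, 6]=(0 12)(1 2 10 8 3 7 16 6)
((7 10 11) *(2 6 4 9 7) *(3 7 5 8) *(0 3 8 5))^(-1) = ((0 3 7 10 11 2 6 4 9))^(-1) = (0 9 4 6 2 11 10 7 3)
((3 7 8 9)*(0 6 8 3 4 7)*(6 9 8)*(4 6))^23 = ((0 9 6 4 7 3))^23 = (0 3 7 4 6 9)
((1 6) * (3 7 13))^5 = (1 6)(3 13 7)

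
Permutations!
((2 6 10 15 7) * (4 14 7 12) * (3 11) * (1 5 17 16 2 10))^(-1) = (1 6 2 16 17 5)(3 11)(4 12 15 10 7 14)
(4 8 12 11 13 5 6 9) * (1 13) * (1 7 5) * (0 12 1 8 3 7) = (0 12 11)(1 13 8)(3 7 5 6 9 4) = [12, 13, 2, 7, 3, 6, 9, 5, 1, 4, 10, 0, 11, 8]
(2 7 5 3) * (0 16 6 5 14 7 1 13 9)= (0 16 6 5 3 2 1 13 9)(7 14)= [16, 13, 1, 2, 4, 3, 5, 14, 8, 0, 10, 11, 12, 9, 7, 15, 6]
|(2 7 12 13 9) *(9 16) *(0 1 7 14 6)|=|(0 1 7 12 13 16 9 2 14 6)|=10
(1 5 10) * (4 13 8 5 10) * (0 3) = (0 3)(1 10)(4 13 8 5) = [3, 10, 2, 0, 13, 4, 6, 7, 5, 9, 1, 11, 12, 8]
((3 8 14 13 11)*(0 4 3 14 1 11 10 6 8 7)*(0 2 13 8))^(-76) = (14)(0 2)(3 10)(4 13)(6 7)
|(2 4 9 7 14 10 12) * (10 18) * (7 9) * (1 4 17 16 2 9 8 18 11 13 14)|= |(1 4 7)(2 17 16)(8 18 10 12 9)(11 13 14)|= 15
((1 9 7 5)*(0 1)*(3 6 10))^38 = ((0 1 9 7 5)(3 6 10))^38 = (0 7 1 5 9)(3 10 6)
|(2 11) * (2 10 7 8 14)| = 6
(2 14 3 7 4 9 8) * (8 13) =[0, 1, 14, 7, 9, 5, 6, 4, 2, 13, 10, 11, 12, 8, 3] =(2 14 3 7 4 9 13 8)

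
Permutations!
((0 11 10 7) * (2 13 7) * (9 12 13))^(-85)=((0 11 10 2 9 12 13 7))^(-85)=(0 2 13 11 9 7 10 12)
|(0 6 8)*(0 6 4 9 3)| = |(0 4 9 3)(6 8)| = 4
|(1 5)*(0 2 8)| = |(0 2 8)(1 5)| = 6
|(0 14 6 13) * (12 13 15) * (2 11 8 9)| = 12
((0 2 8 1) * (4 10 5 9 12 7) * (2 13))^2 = (0 2 1 13 8)(4 5 12)(7 10 9)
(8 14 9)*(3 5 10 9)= (3 5 10 9 8 14)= [0, 1, 2, 5, 4, 10, 6, 7, 14, 8, 9, 11, 12, 13, 3]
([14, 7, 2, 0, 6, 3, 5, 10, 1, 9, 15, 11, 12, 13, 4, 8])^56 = [4, 7, 2, 14, 5, 0, 3, 10, 1, 9, 15, 11, 12, 13, 6, 8]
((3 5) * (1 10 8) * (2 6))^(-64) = ((1 10 8)(2 6)(3 5))^(-64) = (1 8 10)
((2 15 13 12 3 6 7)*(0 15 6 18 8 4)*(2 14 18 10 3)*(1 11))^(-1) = ((0 15 13 12 2 6 7 14 18 8 4)(1 11)(3 10))^(-1) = (0 4 8 18 14 7 6 2 12 13 15)(1 11)(3 10)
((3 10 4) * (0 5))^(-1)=(0 5)(3 4 10)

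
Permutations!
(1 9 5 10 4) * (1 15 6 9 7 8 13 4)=(1 7 8 13 4 15 6 9 5 10)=[0, 7, 2, 3, 15, 10, 9, 8, 13, 5, 1, 11, 12, 4, 14, 6]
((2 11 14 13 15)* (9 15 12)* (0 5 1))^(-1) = ((0 5 1)(2 11 14 13 12 9 15))^(-1) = (0 1 5)(2 15 9 12 13 14 11)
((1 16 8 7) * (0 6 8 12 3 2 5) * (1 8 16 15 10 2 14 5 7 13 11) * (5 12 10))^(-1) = ((0 6 16 10 2 7 8 13 11 1 15 5)(3 14 12))^(-1) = (0 5 15 1 11 13 8 7 2 10 16 6)(3 12 14)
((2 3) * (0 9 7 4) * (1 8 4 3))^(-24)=((0 9 7 3 2 1 8 4))^(-24)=(9)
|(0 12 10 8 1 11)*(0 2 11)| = |(0 12 10 8 1)(2 11)| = 10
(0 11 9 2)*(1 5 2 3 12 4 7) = (0 11 9 3 12 4 7 1 5 2) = [11, 5, 0, 12, 7, 2, 6, 1, 8, 3, 10, 9, 4]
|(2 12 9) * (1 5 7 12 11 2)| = |(1 5 7 12 9)(2 11)| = 10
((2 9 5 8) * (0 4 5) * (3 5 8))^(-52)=((0 4 8 2 9)(3 5))^(-52)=(0 2 4 9 8)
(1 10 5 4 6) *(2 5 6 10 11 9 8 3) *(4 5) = (1 11 9 8 3 2 4 10 6) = [0, 11, 4, 2, 10, 5, 1, 7, 3, 8, 6, 9]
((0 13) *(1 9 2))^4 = ((0 13)(1 9 2))^4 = (13)(1 9 2)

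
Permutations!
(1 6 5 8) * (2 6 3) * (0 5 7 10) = (0 5 8 1 3 2 6 7 10) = [5, 3, 6, 2, 4, 8, 7, 10, 1, 9, 0]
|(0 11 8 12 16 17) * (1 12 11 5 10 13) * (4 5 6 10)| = 8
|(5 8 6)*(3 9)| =6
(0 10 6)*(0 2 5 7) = [10, 1, 5, 3, 4, 7, 2, 0, 8, 9, 6] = (0 10 6 2 5 7)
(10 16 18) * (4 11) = [0, 1, 2, 3, 11, 5, 6, 7, 8, 9, 16, 4, 12, 13, 14, 15, 18, 17, 10] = (4 11)(10 16 18)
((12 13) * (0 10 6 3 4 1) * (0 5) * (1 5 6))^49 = ((0 10 1 6 3 4 5)(12 13))^49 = (12 13)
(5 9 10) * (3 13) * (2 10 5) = (2 10)(3 13)(5 9) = [0, 1, 10, 13, 4, 9, 6, 7, 8, 5, 2, 11, 12, 3]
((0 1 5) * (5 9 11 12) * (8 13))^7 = ((0 1 9 11 12 5)(8 13))^7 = (0 1 9 11 12 5)(8 13)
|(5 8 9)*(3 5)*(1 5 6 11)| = |(1 5 8 9 3 6 11)| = 7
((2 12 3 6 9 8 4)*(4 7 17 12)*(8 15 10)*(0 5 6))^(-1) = ((0 5 6 9 15 10 8 7 17 12 3)(2 4))^(-1) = (0 3 12 17 7 8 10 15 9 6 5)(2 4)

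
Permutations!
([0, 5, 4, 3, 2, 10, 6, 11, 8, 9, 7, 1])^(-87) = [0, 7, 4, 3, 2, 11, 6, 5, 8, 9, 1, 10]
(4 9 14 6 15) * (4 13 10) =(4 9 14 6 15 13 10) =[0, 1, 2, 3, 9, 5, 15, 7, 8, 14, 4, 11, 12, 10, 6, 13]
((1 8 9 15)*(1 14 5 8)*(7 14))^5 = (5 14 7 15 9 8)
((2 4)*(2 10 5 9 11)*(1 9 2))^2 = ((1 9 11)(2 4 10 5))^2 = (1 11 9)(2 10)(4 5)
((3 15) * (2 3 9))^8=((2 3 15 9))^8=(15)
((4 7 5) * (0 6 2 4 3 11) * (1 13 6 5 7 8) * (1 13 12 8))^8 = (1 12 8 13 6 2 4)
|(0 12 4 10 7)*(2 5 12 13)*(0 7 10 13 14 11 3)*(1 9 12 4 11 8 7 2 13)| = 12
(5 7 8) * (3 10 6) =(3 10 6)(5 7 8) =[0, 1, 2, 10, 4, 7, 3, 8, 5, 9, 6]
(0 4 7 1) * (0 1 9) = (0 4 7 9) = [4, 1, 2, 3, 7, 5, 6, 9, 8, 0]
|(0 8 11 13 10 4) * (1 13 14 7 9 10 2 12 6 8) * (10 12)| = 42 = |(0 1 13 2 10 4)(6 8 11 14 7 9 12)|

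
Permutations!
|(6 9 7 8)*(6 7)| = 2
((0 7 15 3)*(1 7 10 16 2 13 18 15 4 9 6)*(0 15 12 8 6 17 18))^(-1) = ((0 10 16 2 13)(1 7 4 9 17 18 12 8 6)(3 15))^(-1) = (0 13 2 16 10)(1 6 8 12 18 17 9 4 7)(3 15)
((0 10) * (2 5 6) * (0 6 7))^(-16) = (0 6 5)(2 7 10)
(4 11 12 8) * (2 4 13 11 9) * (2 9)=(2 4)(8 13 11 12)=[0, 1, 4, 3, 2, 5, 6, 7, 13, 9, 10, 12, 8, 11]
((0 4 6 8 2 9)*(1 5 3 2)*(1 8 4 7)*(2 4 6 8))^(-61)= ((0 7 1 5 3 4 8 2 9))^(-61)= (0 1 3 8 9 7 5 4 2)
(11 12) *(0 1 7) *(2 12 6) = (0 1 7)(2 12 11 6) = [1, 7, 12, 3, 4, 5, 2, 0, 8, 9, 10, 6, 11]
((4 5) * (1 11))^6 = ((1 11)(4 5))^6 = (11)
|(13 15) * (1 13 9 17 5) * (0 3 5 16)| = 9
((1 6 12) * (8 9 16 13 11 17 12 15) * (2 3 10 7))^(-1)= (1 12 17 11 13 16 9 8 15 6)(2 7 10 3)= ((1 6 15 8 9 16 13 11 17 12)(2 3 10 7))^(-1)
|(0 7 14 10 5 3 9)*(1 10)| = |(0 7 14 1 10 5 3 9)| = 8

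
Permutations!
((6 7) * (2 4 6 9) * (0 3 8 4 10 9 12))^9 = (0 8 6 12 3 4 7)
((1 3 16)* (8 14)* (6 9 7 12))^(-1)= (1 16 3)(6 12 7 9)(8 14)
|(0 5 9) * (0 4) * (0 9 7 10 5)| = 6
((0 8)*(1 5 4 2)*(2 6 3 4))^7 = (0 8)(1 5 2)(3 4 6)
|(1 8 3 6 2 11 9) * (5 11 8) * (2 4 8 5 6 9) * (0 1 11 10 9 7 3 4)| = |(0 1 6)(2 5 10 9 11)(3 7)(4 8)| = 30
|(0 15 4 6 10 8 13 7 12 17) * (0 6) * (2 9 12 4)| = 12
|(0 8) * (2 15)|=2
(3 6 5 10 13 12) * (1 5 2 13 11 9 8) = [0, 5, 13, 6, 4, 10, 2, 7, 1, 8, 11, 9, 3, 12] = (1 5 10 11 9 8)(2 13 12 3 6)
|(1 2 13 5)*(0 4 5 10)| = |(0 4 5 1 2 13 10)| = 7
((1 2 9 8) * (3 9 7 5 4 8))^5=((1 2 7 5 4 8)(3 9))^5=(1 8 4 5 7 2)(3 9)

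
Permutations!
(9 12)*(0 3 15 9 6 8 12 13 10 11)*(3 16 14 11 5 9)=(0 16 14 11)(3 15)(5 9 13 10)(6 8 12)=[16, 1, 2, 15, 4, 9, 8, 7, 12, 13, 5, 0, 6, 10, 11, 3, 14]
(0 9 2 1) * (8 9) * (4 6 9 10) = (0 8 10 4 6 9 2 1) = [8, 0, 1, 3, 6, 5, 9, 7, 10, 2, 4]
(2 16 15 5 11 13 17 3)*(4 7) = (2 16 15 5 11 13 17 3)(4 7) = [0, 1, 16, 2, 7, 11, 6, 4, 8, 9, 10, 13, 12, 17, 14, 5, 15, 3]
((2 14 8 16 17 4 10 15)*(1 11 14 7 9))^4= (1 16 15)(2 11 17)(4 7 14)(8 10 9)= ((1 11 14 8 16 17 4 10 15 2 7 9))^4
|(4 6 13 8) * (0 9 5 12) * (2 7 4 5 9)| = |(0 2 7 4 6 13 8 5 12)| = 9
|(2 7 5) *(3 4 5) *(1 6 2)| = 7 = |(1 6 2 7 3 4 5)|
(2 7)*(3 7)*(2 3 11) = (2 11)(3 7) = [0, 1, 11, 7, 4, 5, 6, 3, 8, 9, 10, 2]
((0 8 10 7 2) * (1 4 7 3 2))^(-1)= (0 2 3 10 8)(1 7 4)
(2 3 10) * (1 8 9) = (1 8 9)(2 3 10) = [0, 8, 3, 10, 4, 5, 6, 7, 9, 1, 2]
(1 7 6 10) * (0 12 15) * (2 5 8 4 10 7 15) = (0 12 2 5 8 4 10 1 15)(6 7) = [12, 15, 5, 3, 10, 8, 7, 6, 4, 9, 1, 11, 2, 13, 14, 0]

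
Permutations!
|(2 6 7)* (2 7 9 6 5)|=2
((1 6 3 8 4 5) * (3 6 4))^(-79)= ((1 4 5)(3 8))^(-79)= (1 5 4)(3 8)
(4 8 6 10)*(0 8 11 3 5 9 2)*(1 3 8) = (0 1 3 5 9 2)(4 11 8 6 10) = [1, 3, 0, 5, 11, 9, 10, 7, 6, 2, 4, 8]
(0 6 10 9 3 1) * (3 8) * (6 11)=(0 11 6 10 9 8 3 1)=[11, 0, 2, 1, 4, 5, 10, 7, 3, 8, 9, 6]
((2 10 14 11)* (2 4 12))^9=((2 10 14 11 4 12))^9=(2 11)(4 10)(12 14)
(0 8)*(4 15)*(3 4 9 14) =(0 8)(3 4 15 9 14) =[8, 1, 2, 4, 15, 5, 6, 7, 0, 14, 10, 11, 12, 13, 3, 9]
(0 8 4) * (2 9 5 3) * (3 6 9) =(0 8 4)(2 3)(5 6 9) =[8, 1, 3, 2, 0, 6, 9, 7, 4, 5]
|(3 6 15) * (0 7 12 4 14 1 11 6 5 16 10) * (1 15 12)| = |(0 7 1 11 6 12 4 14 15 3 5 16 10)| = 13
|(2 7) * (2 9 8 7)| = |(7 9 8)| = 3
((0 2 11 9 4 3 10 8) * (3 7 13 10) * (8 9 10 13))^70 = (13)(0 7 9 11)(2 8 4 10)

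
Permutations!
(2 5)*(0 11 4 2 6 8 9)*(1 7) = [11, 7, 5, 3, 2, 6, 8, 1, 9, 0, 10, 4] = (0 11 4 2 5 6 8 9)(1 7)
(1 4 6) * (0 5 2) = (0 5 2)(1 4 6) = [5, 4, 0, 3, 6, 2, 1]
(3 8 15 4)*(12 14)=(3 8 15 4)(12 14)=[0, 1, 2, 8, 3, 5, 6, 7, 15, 9, 10, 11, 14, 13, 12, 4]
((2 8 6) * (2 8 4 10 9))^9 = (2 4 10 9)(6 8)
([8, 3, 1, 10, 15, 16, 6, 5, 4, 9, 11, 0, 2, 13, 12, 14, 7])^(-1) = [11, 2, 12, 1, 8, 7, 6, 16, 0, 9, 3, 10, 14, 13, 15, 4, 5]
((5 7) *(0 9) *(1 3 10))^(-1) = ((0 9)(1 3 10)(5 7))^(-1) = (0 9)(1 10 3)(5 7)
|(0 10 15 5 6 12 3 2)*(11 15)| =9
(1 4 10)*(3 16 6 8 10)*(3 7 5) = (1 4 7 5 3 16 6 8 10) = [0, 4, 2, 16, 7, 3, 8, 5, 10, 9, 1, 11, 12, 13, 14, 15, 6]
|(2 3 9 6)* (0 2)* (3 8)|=|(0 2 8 3 9 6)|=6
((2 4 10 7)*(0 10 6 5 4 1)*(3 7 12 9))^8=((0 10 12 9 3 7 2 1)(4 6 5))^8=(12)(4 5 6)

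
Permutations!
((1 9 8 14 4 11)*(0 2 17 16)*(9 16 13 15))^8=(0 4 15)(1 8 17)(2 11 9)(13 16 14)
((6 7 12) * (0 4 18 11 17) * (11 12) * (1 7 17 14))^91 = (0 4 18 12 6 17)(1 14 11 7)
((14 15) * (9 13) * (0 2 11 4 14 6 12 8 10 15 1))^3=((0 2 11 4 14 1)(6 12 8 10 15)(9 13))^3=(0 4)(1 11)(2 14)(6 10 12 15 8)(9 13)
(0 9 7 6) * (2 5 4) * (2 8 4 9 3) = (0 3 2 5 9 7 6)(4 8) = [3, 1, 5, 2, 8, 9, 0, 6, 4, 7]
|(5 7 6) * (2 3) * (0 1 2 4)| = 15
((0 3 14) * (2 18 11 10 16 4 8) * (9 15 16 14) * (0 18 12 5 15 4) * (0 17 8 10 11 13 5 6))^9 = ((0 3 9 4 10 14 18 13 5 15 16 17 8 2 12 6))^9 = (0 15 9 17 10 2 18 6 5 3 16 4 8 14 12 13)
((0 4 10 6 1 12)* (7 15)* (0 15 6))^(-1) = (0 10 4)(1 6 7 15 12)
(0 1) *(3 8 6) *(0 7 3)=(0 1 7 3 8 6)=[1, 7, 2, 8, 4, 5, 0, 3, 6]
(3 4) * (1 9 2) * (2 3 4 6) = (1 9 3 6 2) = [0, 9, 1, 6, 4, 5, 2, 7, 8, 3]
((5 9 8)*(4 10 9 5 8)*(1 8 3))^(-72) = (10)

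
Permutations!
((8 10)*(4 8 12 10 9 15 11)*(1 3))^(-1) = ((1 3)(4 8 9 15 11)(10 12))^(-1) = (1 3)(4 11 15 9 8)(10 12)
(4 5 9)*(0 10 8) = (0 10 8)(4 5 9) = [10, 1, 2, 3, 5, 9, 6, 7, 0, 4, 8]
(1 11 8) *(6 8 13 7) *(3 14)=[0, 11, 2, 14, 4, 5, 8, 6, 1, 9, 10, 13, 12, 7, 3]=(1 11 13 7 6 8)(3 14)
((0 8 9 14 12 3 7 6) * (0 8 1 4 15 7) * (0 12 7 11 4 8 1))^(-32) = (1 7 9)(4 15 11)(6 14 8)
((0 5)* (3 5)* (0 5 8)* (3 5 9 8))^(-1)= (0 8 9 5)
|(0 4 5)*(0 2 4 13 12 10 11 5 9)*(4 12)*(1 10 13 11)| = 8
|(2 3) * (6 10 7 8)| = 4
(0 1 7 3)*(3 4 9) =(0 1 7 4 9 3) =[1, 7, 2, 0, 9, 5, 6, 4, 8, 3]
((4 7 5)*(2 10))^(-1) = ((2 10)(4 7 5))^(-1) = (2 10)(4 5 7)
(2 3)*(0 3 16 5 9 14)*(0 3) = (2 16 5 9 14 3) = [0, 1, 16, 2, 4, 9, 6, 7, 8, 14, 10, 11, 12, 13, 3, 15, 5]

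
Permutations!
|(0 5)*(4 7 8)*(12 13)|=6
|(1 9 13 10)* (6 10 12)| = 6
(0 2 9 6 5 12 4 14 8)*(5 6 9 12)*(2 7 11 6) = (0 7 11 6 2 12 4 14 8) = [7, 1, 12, 3, 14, 5, 2, 11, 0, 9, 10, 6, 4, 13, 8]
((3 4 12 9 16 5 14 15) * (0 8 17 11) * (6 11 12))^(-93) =((0 8 17 12 9 16 5 14 15 3 4 6 11))^(-93) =(0 6 3 14 16 12 8 11 4 15 5 9 17)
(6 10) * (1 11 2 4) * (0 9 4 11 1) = [9, 1, 11, 3, 0, 5, 10, 7, 8, 4, 6, 2] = (0 9 4)(2 11)(6 10)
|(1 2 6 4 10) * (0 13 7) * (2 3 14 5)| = |(0 13 7)(1 3 14 5 2 6 4 10)| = 24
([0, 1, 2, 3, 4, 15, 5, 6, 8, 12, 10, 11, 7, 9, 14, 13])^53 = (5 12 15 7 13 6 9)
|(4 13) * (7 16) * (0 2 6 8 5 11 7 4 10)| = 11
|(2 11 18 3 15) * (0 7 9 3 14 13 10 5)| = |(0 7 9 3 15 2 11 18 14 13 10 5)| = 12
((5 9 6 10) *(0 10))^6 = ((0 10 5 9 6))^6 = (0 10 5 9 6)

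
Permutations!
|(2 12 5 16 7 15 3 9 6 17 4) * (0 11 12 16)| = 36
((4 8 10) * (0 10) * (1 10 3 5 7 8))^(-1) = ((0 3 5 7 8)(1 10 4))^(-1) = (0 8 7 5 3)(1 4 10)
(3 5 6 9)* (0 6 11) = (0 6 9 3 5 11) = [6, 1, 2, 5, 4, 11, 9, 7, 8, 3, 10, 0]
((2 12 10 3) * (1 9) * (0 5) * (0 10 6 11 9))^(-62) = ((0 5 10 3 2 12 6 11 9 1))^(-62) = (0 9 6 2 10)(1 11 12 3 5)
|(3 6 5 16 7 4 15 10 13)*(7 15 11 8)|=|(3 6 5 16 15 10 13)(4 11 8 7)|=28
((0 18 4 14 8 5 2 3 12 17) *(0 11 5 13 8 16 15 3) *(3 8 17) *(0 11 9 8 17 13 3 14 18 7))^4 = (18)(2 11 5)(3 15)(8 16)(9 14)(12 17)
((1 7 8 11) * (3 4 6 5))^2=(1 8)(3 6)(4 5)(7 11)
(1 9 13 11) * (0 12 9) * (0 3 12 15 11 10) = (0 15 11 1 3 12 9 13 10) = [15, 3, 2, 12, 4, 5, 6, 7, 8, 13, 0, 1, 9, 10, 14, 11]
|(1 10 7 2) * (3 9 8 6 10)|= 8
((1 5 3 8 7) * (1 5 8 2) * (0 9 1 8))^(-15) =(9)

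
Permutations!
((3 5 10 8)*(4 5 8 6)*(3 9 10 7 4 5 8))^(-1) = (4 7 5 6 10 9 8)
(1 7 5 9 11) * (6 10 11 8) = (1 7 5 9 8 6 10 11) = [0, 7, 2, 3, 4, 9, 10, 5, 6, 8, 11, 1]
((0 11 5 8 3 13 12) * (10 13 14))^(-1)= (0 12 13 10 14 3 8 5 11)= ((0 11 5 8 3 14 10 13 12))^(-1)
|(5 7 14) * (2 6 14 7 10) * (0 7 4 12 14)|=|(0 7 4 12 14 5 10 2 6)|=9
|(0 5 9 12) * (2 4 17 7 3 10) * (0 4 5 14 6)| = |(0 14 6)(2 5 9 12 4 17 7 3 10)| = 9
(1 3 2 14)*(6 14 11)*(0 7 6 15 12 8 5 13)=(0 7 6 14 1 3 2 11 15 12 8 5 13)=[7, 3, 11, 2, 4, 13, 14, 6, 5, 9, 10, 15, 8, 0, 1, 12]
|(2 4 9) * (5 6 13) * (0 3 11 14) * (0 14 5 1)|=21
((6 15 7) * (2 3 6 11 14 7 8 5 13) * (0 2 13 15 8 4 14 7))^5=((0 2 3 6 8 5 15 4 14)(7 11))^5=(0 5 2 15 3 4 6 14 8)(7 11)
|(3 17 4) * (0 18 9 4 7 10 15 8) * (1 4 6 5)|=13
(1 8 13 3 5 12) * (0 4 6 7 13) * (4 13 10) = [13, 8, 2, 5, 6, 12, 7, 10, 0, 9, 4, 11, 1, 3] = (0 13 3 5 12 1 8)(4 6 7 10)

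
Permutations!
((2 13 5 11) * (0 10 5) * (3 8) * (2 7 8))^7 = (0 2 8 11 10 13 3 7 5) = ((0 10 5 11 7 8 3 2 13))^7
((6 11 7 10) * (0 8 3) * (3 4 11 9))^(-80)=(0 8 4 11 7 10 6 9 3)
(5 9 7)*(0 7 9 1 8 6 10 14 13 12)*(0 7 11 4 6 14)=(0 11 4 6 10)(1 8 14 13 12 7 5)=[11, 8, 2, 3, 6, 1, 10, 5, 14, 9, 0, 4, 7, 12, 13]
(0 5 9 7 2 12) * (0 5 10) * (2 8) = [10, 1, 12, 3, 4, 9, 6, 8, 2, 7, 0, 11, 5] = (0 10)(2 12 5 9 7 8)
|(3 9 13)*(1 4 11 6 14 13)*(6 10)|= 9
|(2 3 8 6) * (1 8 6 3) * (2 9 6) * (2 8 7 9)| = 10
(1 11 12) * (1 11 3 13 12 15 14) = (1 3 13 12 11 15 14) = [0, 3, 2, 13, 4, 5, 6, 7, 8, 9, 10, 15, 11, 12, 1, 14]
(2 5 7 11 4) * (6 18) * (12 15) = [0, 1, 5, 3, 2, 7, 18, 11, 8, 9, 10, 4, 15, 13, 14, 12, 16, 17, 6] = (2 5 7 11 4)(6 18)(12 15)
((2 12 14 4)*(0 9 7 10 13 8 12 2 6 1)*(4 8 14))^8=((0 9 7 10 13 14 8 12 4 6 1))^8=(0 4 14 7 1 12 13 9 6 8 10)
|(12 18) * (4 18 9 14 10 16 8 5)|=|(4 18 12 9 14 10 16 8 5)|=9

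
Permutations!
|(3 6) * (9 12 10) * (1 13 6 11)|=|(1 13 6 3 11)(9 12 10)|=15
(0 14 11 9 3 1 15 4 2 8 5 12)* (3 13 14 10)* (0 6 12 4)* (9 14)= [10, 15, 8, 1, 2, 4, 12, 7, 5, 13, 3, 14, 6, 9, 11, 0]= (0 10 3 1 15)(2 8 5 4)(6 12)(9 13)(11 14)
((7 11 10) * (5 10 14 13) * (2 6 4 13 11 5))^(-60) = (14)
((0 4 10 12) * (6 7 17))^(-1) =(0 12 10 4)(6 17 7)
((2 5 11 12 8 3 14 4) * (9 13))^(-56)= ((2 5 11 12 8 3 14 4)(9 13))^(-56)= (14)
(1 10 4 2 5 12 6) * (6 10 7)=[0, 7, 5, 3, 2, 12, 1, 6, 8, 9, 4, 11, 10]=(1 7 6)(2 5 12 10 4)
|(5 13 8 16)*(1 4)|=|(1 4)(5 13 8 16)|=4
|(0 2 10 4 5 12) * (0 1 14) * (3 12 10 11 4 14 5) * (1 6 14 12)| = |(0 2 11 4 3 1 5 10 12 6 14)| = 11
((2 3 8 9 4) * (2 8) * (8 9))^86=((2 3)(4 9))^86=(9)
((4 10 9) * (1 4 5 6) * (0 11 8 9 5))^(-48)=((0 11 8 9)(1 4 10 5 6))^(-48)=(11)(1 10 6 4 5)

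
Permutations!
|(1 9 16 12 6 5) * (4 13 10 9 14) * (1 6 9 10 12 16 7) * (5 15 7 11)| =11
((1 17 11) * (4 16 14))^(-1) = ((1 17 11)(4 16 14))^(-1) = (1 11 17)(4 14 16)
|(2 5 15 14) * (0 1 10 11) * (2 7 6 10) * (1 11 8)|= |(0 11)(1 2 5 15 14 7 6 10 8)|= 18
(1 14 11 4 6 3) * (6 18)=(1 14 11 4 18 6 3)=[0, 14, 2, 1, 18, 5, 3, 7, 8, 9, 10, 4, 12, 13, 11, 15, 16, 17, 6]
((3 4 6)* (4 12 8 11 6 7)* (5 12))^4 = ((3 5 12 8 11 6)(4 7))^4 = (3 11 12)(5 6 8)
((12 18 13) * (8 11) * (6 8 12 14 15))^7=(6 15 14 13 18 12 11 8)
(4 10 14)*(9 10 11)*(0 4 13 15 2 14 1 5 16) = (0 4 11 9 10 1 5 16)(2 14 13 15) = [4, 5, 14, 3, 11, 16, 6, 7, 8, 10, 1, 9, 12, 15, 13, 2, 0]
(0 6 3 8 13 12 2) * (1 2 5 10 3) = (0 6 1 2)(3 8 13 12 5 10) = [6, 2, 0, 8, 4, 10, 1, 7, 13, 9, 3, 11, 5, 12]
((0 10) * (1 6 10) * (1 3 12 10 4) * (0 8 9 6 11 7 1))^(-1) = ((0 3 12 10 8 9 6 4)(1 11 7))^(-1) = (0 4 6 9 8 10 12 3)(1 7 11)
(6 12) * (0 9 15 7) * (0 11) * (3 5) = (0 9 15 7 11)(3 5)(6 12) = [9, 1, 2, 5, 4, 3, 12, 11, 8, 15, 10, 0, 6, 13, 14, 7]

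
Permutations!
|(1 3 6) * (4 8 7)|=3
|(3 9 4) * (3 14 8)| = 5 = |(3 9 4 14 8)|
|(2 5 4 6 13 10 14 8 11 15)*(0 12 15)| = 12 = |(0 12 15 2 5 4 6 13 10 14 8 11)|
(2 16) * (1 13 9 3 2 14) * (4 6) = (1 13 9 3 2 16 14)(4 6) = [0, 13, 16, 2, 6, 5, 4, 7, 8, 3, 10, 11, 12, 9, 1, 15, 14]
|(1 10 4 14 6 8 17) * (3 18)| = |(1 10 4 14 6 8 17)(3 18)| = 14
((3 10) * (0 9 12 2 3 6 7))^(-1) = ((0 9 12 2 3 10 6 7))^(-1) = (0 7 6 10 3 2 12 9)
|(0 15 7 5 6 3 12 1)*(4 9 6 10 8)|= 12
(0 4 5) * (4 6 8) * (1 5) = [6, 5, 2, 3, 1, 0, 8, 7, 4] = (0 6 8 4 1 5)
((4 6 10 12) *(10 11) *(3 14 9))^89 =(3 9 14)(4 12 10 11 6)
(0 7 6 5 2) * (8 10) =(0 7 6 5 2)(8 10) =[7, 1, 0, 3, 4, 2, 5, 6, 10, 9, 8]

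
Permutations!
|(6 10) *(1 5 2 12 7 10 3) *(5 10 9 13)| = |(1 10 6 3)(2 12 7 9 13 5)| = 12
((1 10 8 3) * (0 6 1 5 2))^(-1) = (0 2 5 3 8 10 1 6)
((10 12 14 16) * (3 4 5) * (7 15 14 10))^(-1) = ((3 4 5)(7 15 14 16)(10 12))^(-1) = (3 5 4)(7 16 14 15)(10 12)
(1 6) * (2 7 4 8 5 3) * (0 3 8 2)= (0 3)(1 6)(2 7 4)(5 8)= [3, 6, 7, 0, 2, 8, 1, 4, 5]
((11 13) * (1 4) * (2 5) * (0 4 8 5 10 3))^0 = (13) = ((0 4 1 8 5 2 10 3)(11 13))^0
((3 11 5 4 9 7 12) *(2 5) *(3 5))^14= ((2 3 11)(4 9 7 12 5))^14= (2 11 3)(4 5 12 7 9)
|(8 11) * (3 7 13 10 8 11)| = |(3 7 13 10 8)| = 5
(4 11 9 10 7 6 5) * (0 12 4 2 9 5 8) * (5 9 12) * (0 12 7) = [5, 1, 7, 3, 11, 2, 8, 6, 12, 10, 0, 9, 4] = (0 5 2 7 6 8 12 4 11 9 10)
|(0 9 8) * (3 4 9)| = 5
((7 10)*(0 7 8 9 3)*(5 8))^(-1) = ((0 7 10 5 8 9 3))^(-1) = (0 3 9 8 5 10 7)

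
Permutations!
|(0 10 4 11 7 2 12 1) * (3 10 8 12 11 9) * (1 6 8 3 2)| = |(0 3 10 4 9 2 11 7 1)(6 8 12)| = 9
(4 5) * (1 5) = [0, 5, 2, 3, 1, 4] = (1 5 4)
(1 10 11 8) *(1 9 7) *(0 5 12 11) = (0 5 12 11 8 9 7 1 10) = [5, 10, 2, 3, 4, 12, 6, 1, 9, 7, 0, 8, 11]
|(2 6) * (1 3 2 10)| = |(1 3 2 6 10)| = 5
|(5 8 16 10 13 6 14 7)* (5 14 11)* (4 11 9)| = 18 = |(4 11 5 8 16 10 13 6 9)(7 14)|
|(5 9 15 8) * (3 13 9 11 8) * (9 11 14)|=|(3 13 11 8 5 14 9 15)|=8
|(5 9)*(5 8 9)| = |(8 9)| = 2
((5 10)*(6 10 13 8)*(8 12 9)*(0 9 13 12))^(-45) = ((0 9 8 6 10 5 12 13))^(-45) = (0 6 12 9 10 13 8 5)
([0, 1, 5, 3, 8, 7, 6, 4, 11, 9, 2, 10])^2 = (2 7 8 10 5 4 11)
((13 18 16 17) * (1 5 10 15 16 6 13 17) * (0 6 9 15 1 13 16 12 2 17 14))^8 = ((0 6 16 13 18 9 15 12 2 17 14)(1 5 10))^8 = (0 2 9 16 14 12 18 6 17 15 13)(1 10 5)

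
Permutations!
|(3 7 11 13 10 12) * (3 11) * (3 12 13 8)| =10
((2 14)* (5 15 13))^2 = (5 13 15)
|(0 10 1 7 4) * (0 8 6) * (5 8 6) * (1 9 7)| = |(0 10 9 7 4 6)(5 8)| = 6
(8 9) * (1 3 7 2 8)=(1 3 7 2 8 9)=[0, 3, 8, 7, 4, 5, 6, 2, 9, 1]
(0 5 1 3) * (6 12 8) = [5, 3, 2, 0, 4, 1, 12, 7, 6, 9, 10, 11, 8] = (0 5 1 3)(6 12 8)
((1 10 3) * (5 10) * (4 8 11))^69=(11)(1 5 10 3)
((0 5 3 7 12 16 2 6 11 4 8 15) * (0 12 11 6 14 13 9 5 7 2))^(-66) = ((0 7 11 4 8 15 12 16)(2 14 13 9 5 3))^(-66) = (0 12 8 11)(4 7 16 15)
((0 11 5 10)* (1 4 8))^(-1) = (0 10 5 11)(1 8 4)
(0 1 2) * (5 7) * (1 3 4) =(0 3 4 1 2)(5 7) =[3, 2, 0, 4, 1, 7, 6, 5]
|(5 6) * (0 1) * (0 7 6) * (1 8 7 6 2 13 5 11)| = |(0 8 7 2 13 5)(1 6 11)| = 6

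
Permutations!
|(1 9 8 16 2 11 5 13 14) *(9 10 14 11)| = |(1 10 14)(2 9 8 16)(5 13 11)| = 12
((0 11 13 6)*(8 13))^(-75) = ((0 11 8 13 6))^(-75) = (13)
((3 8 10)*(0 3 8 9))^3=((0 3 9)(8 10))^3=(8 10)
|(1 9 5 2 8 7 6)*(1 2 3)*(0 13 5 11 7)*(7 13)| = 30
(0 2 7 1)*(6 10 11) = (0 2 7 1)(6 10 11) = [2, 0, 7, 3, 4, 5, 10, 1, 8, 9, 11, 6]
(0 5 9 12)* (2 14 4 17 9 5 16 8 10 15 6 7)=(0 16 8 10 15 6 7 2 14 4 17 9 12)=[16, 1, 14, 3, 17, 5, 7, 2, 10, 12, 15, 11, 0, 13, 4, 6, 8, 9]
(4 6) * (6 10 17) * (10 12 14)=(4 12 14 10 17 6)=[0, 1, 2, 3, 12, 5, 4, 7, 8, 9, 17, 11, 14, 13, 10, 15, 16, 6]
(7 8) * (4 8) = (4 8 7) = [0, 1, 2, 3, 8, 5, 6, 4, 7]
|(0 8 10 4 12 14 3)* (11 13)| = 14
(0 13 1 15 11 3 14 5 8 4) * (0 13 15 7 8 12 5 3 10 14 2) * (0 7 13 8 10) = [15, 13, 7, 2, 8, 12, 6, 10, 4, 9, 14, 0, 5, 1, 3, 11] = (0 15 11)(1 13)(2 7 10 14 3)(4 8)(5 12)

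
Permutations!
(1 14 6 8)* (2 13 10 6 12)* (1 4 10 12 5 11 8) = (1 14 5 11 8 4 10 6)(2 13 12) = [0, 14, 13, 3, 10, 11, 1, 7, 4, 9, 6, 8, 2, 12, 5]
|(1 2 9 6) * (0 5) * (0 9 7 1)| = |(0 5 9 6)(1 2 7)| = 12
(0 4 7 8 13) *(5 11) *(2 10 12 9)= (0 4 7 8 13)(2 10 12 9)(5 11)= [4, 1, 10, 3, 7, 11, 6, 8, 13, 2, 12, 5, 9, 0]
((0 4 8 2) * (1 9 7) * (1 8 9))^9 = ((0 4 9 7 8 2))^9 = (0 7)(2 9)(4 8)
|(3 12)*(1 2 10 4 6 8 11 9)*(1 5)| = 18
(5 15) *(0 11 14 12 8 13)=(0 11 14 12 8 13)(5 15)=[11, 1, 2, 3, 4, 15, 6, 7, 13, 9, 10, 14, 8, 0, 12, 5]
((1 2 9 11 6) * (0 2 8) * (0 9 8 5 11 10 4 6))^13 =(0 9 6 11 8 4 5 2 10 1)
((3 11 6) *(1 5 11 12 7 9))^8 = (12)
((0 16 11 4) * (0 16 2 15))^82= (0 2 15)(4 16 11)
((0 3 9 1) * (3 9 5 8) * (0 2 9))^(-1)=(1 9 2)(3 8 5)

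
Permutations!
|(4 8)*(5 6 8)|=|(4 5 6 8)|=4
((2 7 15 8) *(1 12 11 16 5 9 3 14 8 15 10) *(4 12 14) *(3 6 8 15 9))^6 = ((1 14 15 9 6 8 2 7 10)(3 4 12 11 16 5))^6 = (16)(1 2 9)(6 14 7)(8 15 10)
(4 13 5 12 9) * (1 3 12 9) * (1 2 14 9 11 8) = (1 3 12 2 14 9 4 13 5 11 8) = [0, 3, 14, 12, 13, 11, 6, 7, 1, 4, 10, 8, 2, 5, 9]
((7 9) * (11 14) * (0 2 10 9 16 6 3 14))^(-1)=(0 11 14 3 6 16 7 9 10 2)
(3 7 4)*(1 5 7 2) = (1 5 7 4 3 2) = [0, 5, 1, 2, 3, 7, 6, 4]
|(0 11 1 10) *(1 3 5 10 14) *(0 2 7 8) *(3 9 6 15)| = |(0 11 9 6 15 3 5 10 2 7 8)(1 14)| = 22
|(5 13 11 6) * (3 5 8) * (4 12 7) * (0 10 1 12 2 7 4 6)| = 13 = |(0 10 1 12 4 2 7 6 8 3 5 13 11)|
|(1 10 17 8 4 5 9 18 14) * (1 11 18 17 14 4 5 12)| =|(1 10 14 11 18 4 12)(5 9 17 8)| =28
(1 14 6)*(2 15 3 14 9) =(1 9 2 15 3 14 6) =[0, 9, 15, 14, 4, 5, 1, 7, 8, 2, 10, 11, 12, 13, 6, 3]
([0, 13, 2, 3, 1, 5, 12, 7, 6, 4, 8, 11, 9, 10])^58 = [0, 10, 2, 3, 13, 5, 9, 7, 12, 1, 6, 11, 4, 8]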